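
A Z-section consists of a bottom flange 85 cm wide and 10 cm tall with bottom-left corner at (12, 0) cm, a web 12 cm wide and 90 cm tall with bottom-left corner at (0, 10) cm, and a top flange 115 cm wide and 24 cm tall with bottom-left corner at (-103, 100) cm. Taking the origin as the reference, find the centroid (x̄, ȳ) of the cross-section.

bottom flange: A = 85 × 10 = 850.00, centroid at (54.50, 5.00).
web: A = 12 × 90 = 1080.00, centroid at (6.00, 55.00).
top flange: A = 115 × 24 = 2760.00, centroid at (-45.50, 112.00).
ΣA = 4690.00 cm², ΣAx̄ = -72775.00 cm³, ΣAȳ = 372770.00 cm³.
x̄ = -72775.00/4690.00 = -15.52 cm; ȳ = 372770.00/4690.00 = 79.48 cm.

x̄ = -15.52 cm, ȳ = 79.48 cm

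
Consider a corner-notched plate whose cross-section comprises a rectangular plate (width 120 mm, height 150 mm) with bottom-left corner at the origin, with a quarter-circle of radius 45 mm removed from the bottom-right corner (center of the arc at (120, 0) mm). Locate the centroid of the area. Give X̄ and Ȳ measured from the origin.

plate: A = 120 × 150 = 18000.00, centroid at (60.00, 75.00).
removed quarter-circle: A = −¼π·45² = -1590.43, centroid at (100.90, 19.10).
ΣA = 16409.57 mm², ΣAX̄ = 919523.25 mm³, ΣAȲ = 1319625.00 mm³.
X̄ = 919523.25/16409.57 = 56.04 mm; Ȳ = 1319625.00/16409.57 = 80.42 mm.

X̄ = 56.04 mm, Ȳ = 80.42 mm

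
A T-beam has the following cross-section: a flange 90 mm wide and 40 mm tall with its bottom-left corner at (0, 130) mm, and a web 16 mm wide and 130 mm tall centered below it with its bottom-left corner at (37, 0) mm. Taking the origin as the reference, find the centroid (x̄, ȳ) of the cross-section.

x̄ = 45.00 mm, ȳ = 118.87 mm

web: A = 16 × 130 = 2080.00, centroid at (45.00, 65.00).
flange: A = 90 × 40 = 3600.00, centroid at (45.00, 150.00).
ΣA = 5680.00 mm², ΣAx̄ = 255600.00 mm³, ΣAȳ = 675200.00 mm³.
x̄ = 255600.00/5680.00 = 45.00 mm; ȳ = 675200.00/5680.00 = 118.87 mm.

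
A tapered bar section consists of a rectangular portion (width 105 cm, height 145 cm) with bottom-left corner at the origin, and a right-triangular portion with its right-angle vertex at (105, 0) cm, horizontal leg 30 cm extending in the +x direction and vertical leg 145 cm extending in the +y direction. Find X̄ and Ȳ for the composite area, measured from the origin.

rectangular portion: A = 105 × 145 = 15225.00, centroid at (52.50, 72.50).
triangular portion: A = ½·30·145 = 2175.00, centroid at (115.00, 48.33).
ΣA = 17400.00 cm², ΣAX̄ = 1049437.50 cm³, ΣAȲ = 1208937.50 cm³.
X̄ = 1049437.50/17400.00 = 60.31 cm; Ȳ = 1208937.50/17400.00 = 69.48 cm.

X̄ = 60.31 cm, Ȳ = 69.48 cm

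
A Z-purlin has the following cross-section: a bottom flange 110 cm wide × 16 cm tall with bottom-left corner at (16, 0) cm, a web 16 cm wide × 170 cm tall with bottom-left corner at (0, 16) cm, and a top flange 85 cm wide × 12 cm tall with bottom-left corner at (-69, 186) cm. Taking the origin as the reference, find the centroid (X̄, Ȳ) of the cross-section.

Part | A | x̄ᵢ | ȳᵢ | A·x̄ᵢ | A·ȳᵢ
bottom flange | 1760.00 | 71.00 | 8.00 | 124960.00 | 14080.00
web | 2720.00 | 8.00 | 101.00 | 21760.00 | 274720.00
top flange | 1020.00 | -26.50 | 192.00 | -27030.00 | 195840.00
Σ | 5500.00 |  |  | 119690.00 | 484640.00
X̄ = 119690.00 / 5500.00 = 21.76 cm
Ȳ = 484640.00 / 5500.00 = 88.12 cm

X̄ = 21.76 cm, Ȳ = 88.12 cm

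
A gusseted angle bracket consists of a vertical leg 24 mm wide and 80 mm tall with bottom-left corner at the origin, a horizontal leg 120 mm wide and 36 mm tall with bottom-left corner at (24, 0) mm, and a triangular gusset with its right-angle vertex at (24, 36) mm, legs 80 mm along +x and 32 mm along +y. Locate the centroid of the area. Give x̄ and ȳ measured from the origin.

x̄ = 59.94 mm, ȳ = 28.50 mm

vertical leg: A = 24 × 80 = 1920.00, centroid at (12.00, 40.00).
horizontal leg: A = 120 × 36 = 4320.00, centroid at (84.00, 18.00).
gusset: A = ½·80·32 = 1280.00, centroid at (50.67, 46.67).
ΣA = 7520.00 mm²
ΣAx̄ = (1920.00)(12.00) + (4320.00)(84.00) + (1280.00)(50.67) = 450773.33 mm³
ΣAȳ = (1920.00)(40.00) + (4320.00)(18.00) + (1280.00)(46.67) = 214293.33 mm³
x̄ = 450773.33 / 7520.00 = 59.94 mm
ȳ = 214293.33 / 7520.00 = 28.50 mm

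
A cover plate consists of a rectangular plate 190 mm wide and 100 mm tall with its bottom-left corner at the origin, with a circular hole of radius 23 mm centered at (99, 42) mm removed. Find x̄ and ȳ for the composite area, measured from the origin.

x̄ = 94.62 mm, ȳ = 50.77 mm

plate: A = 190 × 100 = 19000.00, centroid at (95.00, 50.00).
hole: A = −π·23² = -1661.90, centroid at (99.00, 42.00).
ΣA = 17338.10 mm², ΣAx̄ = 1640471.65 mm³, ΣAȳ = 880200.09 mm³.
x̄ = 1640471.65/17338.10 = 94.62 mm; ȳ = 880200.09/17338.10 = 50.77 mm.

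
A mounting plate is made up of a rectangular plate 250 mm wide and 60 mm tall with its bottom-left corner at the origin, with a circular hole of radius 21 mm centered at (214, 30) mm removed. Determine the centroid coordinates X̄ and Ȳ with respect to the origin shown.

X̄ = 115.94 mm, Ȳ = 30.00 mm

Part | A | x̄ᵢ | ȳᵢ | A·x̄ᵢ | A·ȳᵢ
plate | 15000.00 | 125.00 | 30.00 | 1875000.00 | 450000.00
hole | -1385.44 | 214.00 | 30.00 | -296484.67 | -41563.27
Σ | 13614.56 |  |  | 1578515.33 | 408436.73
X̄ = 1578515.33 / 13614.56 = 115.94 mm
Ȳ = 408436.73 / 13614.56 = 30.00 mm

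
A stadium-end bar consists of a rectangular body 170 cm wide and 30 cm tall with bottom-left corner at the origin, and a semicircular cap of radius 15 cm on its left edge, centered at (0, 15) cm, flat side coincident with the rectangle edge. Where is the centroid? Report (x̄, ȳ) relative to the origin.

x̄ = 79.08 cm, ȳ = 15.00 cm

Part | A | x̄ᵢ | ȳᵢ | A·x̄ᵢ | A·ȳᵢ
rectangular body | 5100.00 | 85.00 | 15.00 | 433500.00 | 76500.00
semicircular end | 353.43 | -6.37 | 15.00 | -2250.00 | 5301.44
Σ | 5453.43 |  |  | 431250.00 | 81801.44
x̄ = 431250.00 / 5453.43 = 79.08 cm
ȳ = 81801.44 / 5453.43 = 15.00 cm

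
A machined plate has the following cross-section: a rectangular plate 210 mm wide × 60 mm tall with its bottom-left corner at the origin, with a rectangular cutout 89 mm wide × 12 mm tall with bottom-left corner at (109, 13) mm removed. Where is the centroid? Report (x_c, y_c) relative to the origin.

x_c = 100.51 mm, y_c = 31.02 mm

Part | A | x̄ᵢ | ȳᵢ | A·x̄ᵢ | A·ȳᵢ
plate | 12600.00 | 105.00 | 30.00 | 1323000.00 | 378000.00
hole | -1068.00 | 153.50 | 19.00 | -163938.00 | -20292.00
Σ | 11532.00 |  |  | 1159062.00 | 357708.00
x_c = 1159062.00 / 11532.00 = 100.51 mm
y_c = 357708.00 / 11532.00 = 31.02 mm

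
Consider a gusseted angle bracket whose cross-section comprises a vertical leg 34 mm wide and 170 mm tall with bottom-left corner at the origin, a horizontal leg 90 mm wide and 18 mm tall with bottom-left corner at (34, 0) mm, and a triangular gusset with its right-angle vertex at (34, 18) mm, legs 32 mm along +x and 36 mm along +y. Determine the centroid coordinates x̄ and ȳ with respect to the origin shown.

vertical leg: A = 34 × 170 = 5780.00, centroid at (17.00, 85.00).
horizontal leg: A = 90 × 18 = 1620.00, centroid at (79.00, 9.00).
gusset: A = ½·32·36 = 576.00, centroid at (44.67, 30.00).
ΣA = 7976.00 mm²
ΣAx̄ = (5780.00)(17.00) + (1620.00)(79.00) + (576.00)(44.67) = 251968.00 mm³
ΣAȳ = (5780.00)(85.00) + (1620.00)(9.00) + (576.00)(30.00) = 523160.00 mm³
x̄ = 251968.00 / 7976.00 = 31.59 mm
ȳ = 523160.00 / 7976.00 = 65.59 mm

x̄ = 31.59 mm, ȳ = 65.59 mm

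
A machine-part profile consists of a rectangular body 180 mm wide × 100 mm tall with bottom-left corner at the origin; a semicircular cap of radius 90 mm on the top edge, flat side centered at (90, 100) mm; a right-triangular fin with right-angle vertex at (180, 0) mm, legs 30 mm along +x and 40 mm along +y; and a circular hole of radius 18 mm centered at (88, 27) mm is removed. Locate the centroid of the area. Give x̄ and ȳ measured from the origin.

Part | A | x̄ᵢ | ȳᵢ | A·x̄ᵢ | A·ȳᵢ
rectangular body | 18000.00 | 90.00 | 50.00 | 1620000.00 | 900000.00
semicircular top | 12723.45 | 90.00 | 138.20 | 1145110.52 | 1758345.02
triangular fin | 600.00 | 190.00 | 13.33 | 114000.00 | 8000.00
hole | -1017.88 | 88.00 | 27.00 | -89573.09 | -27482.65
Σ | 30305.57 |  |  | 2789537.43 | 2638862.37
x̄ = 2789537.43 / 30305.57 = 92.05 mm
ȳ = 2638862.37 / 30305.57 = 87.08 mm

x̄ = 92.05 mm, ȳ = 87.08 mm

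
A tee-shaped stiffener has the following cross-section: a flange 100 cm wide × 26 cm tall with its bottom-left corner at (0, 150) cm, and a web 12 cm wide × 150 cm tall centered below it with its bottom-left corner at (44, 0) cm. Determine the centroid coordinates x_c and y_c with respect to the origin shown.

x_c = 50.00 cm, y_c = 127.00 cm

web: A = 12 × 150 = 1800.00, centroid at (50.00, 75.00).
flange: A = 100 × 26 = 2600.00, centroid at (50.00, 163.00).
ΣA = 4400.00 cm²
ΣAx_c = (1800.00)(50.00) + (2600.00)(50.00) = 220000.00 cm³
ΣAy_c = (1800.00)(75.00) + (2600.00)(163.00) = 558800.00 cm³
x_c = 220000.00 / 4400.00 = 50.00 cm
y_c = 558800.00 / 4400.00 = 127.00 cm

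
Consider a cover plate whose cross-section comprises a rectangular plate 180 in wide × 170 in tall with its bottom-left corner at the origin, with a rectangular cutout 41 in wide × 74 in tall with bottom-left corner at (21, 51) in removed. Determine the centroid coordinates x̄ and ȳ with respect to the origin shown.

Part | A | x̄ᵢ | ȳᵢ | A·x̄ᵢ | A·ȳᵢ
plate | 30600.00 | 90.00 | 85.00 | 2754000.00 | 2601000.00
hole | -3034.00 | 41.50 | 88.00 | -125911.00 | -266992.00
Σ | 27566.00 |  |  | 2628089.00 | 2334008.00
x̄ = 2628089.00 / 27566.00 = 95.34 in
ȳ = 2334008.00 / 27566.00 = 84.67 in

x̄ = 95.34 in, ȳ = 84.67 in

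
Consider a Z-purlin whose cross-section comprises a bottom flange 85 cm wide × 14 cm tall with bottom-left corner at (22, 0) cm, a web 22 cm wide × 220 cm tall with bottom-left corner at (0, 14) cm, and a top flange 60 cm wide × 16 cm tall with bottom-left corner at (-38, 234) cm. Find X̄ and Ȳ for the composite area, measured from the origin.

X̄ = 17.50 cm, Ȳ = 120.29 cm

bottom flange: A = 85 × 14 = 1190.00, centroid at (64.50, 7.00).
web: A = 22 × 220 = 4840.00, centroid at (11.00, 124.00).
top flange: A = 60 × 16 = 960.00, centroid at (-8.00, 242.00).
ΣA = 6990.00 cm², ΣAX̄ = 122315.00 cm³, ΣAȲ = 840810.00 cm³.
X̄ = 122315.00/6990.00 = 17.50 cm; Ȳ = 840810.00/6990.00 = 120.29 cm.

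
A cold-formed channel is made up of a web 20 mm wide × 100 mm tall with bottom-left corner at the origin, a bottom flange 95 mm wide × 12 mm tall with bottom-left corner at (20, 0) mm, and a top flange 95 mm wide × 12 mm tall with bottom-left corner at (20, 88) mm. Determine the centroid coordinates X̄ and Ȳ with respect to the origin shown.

Part | A | x̄ᵢ | ȳᵢ | A·x̄ᵢ | A·ȳᵢ
web | 2000.00 | 10.00 | 50.00 | 20000.00 | 100000.00
bottom flange | 1140.00 | 67.50 | 6.00 | 76950.00 | 6840.00
top flange | 1140.00 | 67.50 | 94.00 | 76950.00 | 107160.00
Σ | 4280.00 |  |  | 173900.00 | 214000.00
X̄ = 173900.00 / 4280.00 = 40.63 mm
Ȳ = 214000.00 / 4280.00 = 50.00 mm

X̄ = 40.63 mm, Ȳ = 50.00 mm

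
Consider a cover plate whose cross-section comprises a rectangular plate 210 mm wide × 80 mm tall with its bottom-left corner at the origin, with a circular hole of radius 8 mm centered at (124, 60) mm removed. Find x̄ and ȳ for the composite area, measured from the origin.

x̄ = 104.77 mm, ȳ = 39.76 mm

plate: A = 210 × 80 = 16800.00, centroid at (105.00, 40.00).
hole: A = −π·8² = -201.06, centroid at (124.00, 60.00).
ΣA = 16598.94 mm²
ΣAx̄ = (16800.00)(105.00) + (-201.06)(124.00) = 1739068.32 mm³
ΣAȳ = (16800.00)(40.00) + (-201.06)(60.00) = 659936.28 mm³
x̄ = 1739068.32 / 16598.94 = 104.77 mm
ȳ = 659936.28 / 16598.94 = 39.76 mm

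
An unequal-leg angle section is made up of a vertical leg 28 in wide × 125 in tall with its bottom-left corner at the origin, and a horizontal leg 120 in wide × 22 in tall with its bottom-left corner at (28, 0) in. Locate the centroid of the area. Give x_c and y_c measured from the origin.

vertical leg: A = 28 × 125 = 3500.00, centroid at (14.00, 62.50).
horizontal leg: A = 120 × 22 = 2640.00, centroid at (88.00, 11.00).
ΣA = 6140.00 in²
ΣAx_c = (3500.00)(14.00) + (2640.00)(88.00) = 281320.00 in³
ΣAy_c = (3500.00)(62.50) + (2640.00)(11.00) = 247790.00 in³
x_c = 281320.00 / 6140.00 = 45.82 in
y_c = 247790.00 / 6140.00 = 40.36 in

x_c = 45.82 in, y_c = 40.36 in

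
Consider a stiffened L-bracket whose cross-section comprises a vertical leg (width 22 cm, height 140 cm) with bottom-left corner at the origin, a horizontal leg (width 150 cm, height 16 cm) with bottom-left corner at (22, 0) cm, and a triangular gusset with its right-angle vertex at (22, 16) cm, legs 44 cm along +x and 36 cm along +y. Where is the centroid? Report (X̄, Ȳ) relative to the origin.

vertical leg: A = 22 × 140 = 3080.00, centroid at (11.00, 70.00).
horizontal leg: A = 150 × 16 = 2400.00, centroid at (97.00, 8.00).
gusset: A = ½·44·36 = 792.00, centroid at (36.67, 28.00).
ΣA = 6272.00 cm²
ΣAX̄ = (3080.00)(11.00) + (2400.00)(97.00) + (792.00)(36.67) = 295720.00 cm³
ΣAȲ = (3080.00)(70.00) + (2400.00)(8.00) + (792.00)(28.00) = 256976.00 cm³
X̄ = 295720.00 / 6272.00 = 47.15 cm
Ȳ = 256976.00 / 6272.00 = 40.97 cm

X̄ = 47.15 cm, Ȳ = 40.97 cm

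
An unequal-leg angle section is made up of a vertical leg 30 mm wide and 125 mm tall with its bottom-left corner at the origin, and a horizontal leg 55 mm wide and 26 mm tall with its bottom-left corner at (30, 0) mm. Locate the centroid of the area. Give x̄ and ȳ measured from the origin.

x̄ = 26.73 mm, ȳ = 48.83 mm

vertical leg: A = 30 × 125 = 3750.00, centroid at (15.00, 62.50).
horizontal leg: A = 55 × 26 = 1430.00, centroid at (57.50, 13.00).
ΣA = 5180.00 mm²
ΣAx̄ = (3750.00)(15.00) + (1430.00)(57.50) = 138475.00 mm³
ΣAȳ = (3750.00)(62.50) + (1430.00)(13.00) = 252965.00 mm³
x̄ = 138475.00 / 5180.00 = 26.73 mm
ȳ = 252965.00 / 5180.00 = 48.83 mm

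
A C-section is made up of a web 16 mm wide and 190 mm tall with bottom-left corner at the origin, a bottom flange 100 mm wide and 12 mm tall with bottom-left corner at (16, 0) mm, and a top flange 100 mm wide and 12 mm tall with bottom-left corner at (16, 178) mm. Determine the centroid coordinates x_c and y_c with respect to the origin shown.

x_c = 33.59 mm, y_c = 95.00 mm

web: A = 16 × 190 = 3040.00, centroid at (8.00, 95.00).
bottom flange: A = 100 × 12 = 1200.00, centroid at (66.00, 6.00).
top flange: A = 100 × 12 = 1200.00, centroid at (66.00, 184.00).
ΣA = 5440.00 mm², ΣAx_c = 182720.00 mm³, ΣAy_c = 516800.00 mm³.
x_c = 182720.00/5440.00 = 33.59 mm; y_c = 516800.00/5440.00 = 95.00 mm.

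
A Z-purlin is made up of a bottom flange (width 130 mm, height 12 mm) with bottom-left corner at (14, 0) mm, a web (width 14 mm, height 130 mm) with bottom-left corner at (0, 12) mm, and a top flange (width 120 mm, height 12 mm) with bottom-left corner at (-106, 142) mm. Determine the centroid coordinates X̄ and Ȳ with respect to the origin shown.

Part | A | x̄ᵢ | ȳᵢ | A·x̄ᵢ | A·ȳᵢ
bottom flange | 1560.00 | 79.00 | 6.00 | 123240.00 | 9360.00
web | 1820.00 | 7.00 | 77.00 | 12740.00 | 140140.00
top flange | 1440.00 | -46.00 | 148.00 | -66240.00 | 213120.00
Σ | 4820.00 |  |  | 69740.00 | 362620.00
X̄ = 69740.00 / 4820.00 = 14.47 mm
Ȳ = 362620.00 / 4820.00 = 75.23 mm

X̄ = 14.47 mm, Ȳ = 75.23 mm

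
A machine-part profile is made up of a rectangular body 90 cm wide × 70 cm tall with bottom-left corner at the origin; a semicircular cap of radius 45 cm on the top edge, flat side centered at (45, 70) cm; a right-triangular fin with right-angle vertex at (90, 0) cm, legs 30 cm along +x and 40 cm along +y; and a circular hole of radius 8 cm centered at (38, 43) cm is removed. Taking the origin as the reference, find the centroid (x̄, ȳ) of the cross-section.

rectangular body: A = 90 × 70 = 6300.00, centroid at (45.00, 35.00).
semicircular top: A = ½π·45² = 3180.86, centroid at (45.00, 89.10).
triangular fin: A = ½·30·40 = 600.00, centroid at (100.00, 13.33).
hole: A = −π·8² = -201.06, centroid at (38.00, 43.00).
ΣA = 9879.80 cm²
ΣAx̄ = (6300.00)(45.00) + (3180.86)(45.00) + (600.00)(100.00) + (-201.06)(38.00) = 478998.46 cm³
ΣAȳ = (6300.00)(35.00) + (3180.86)(89.10) + (600.00)(13.33) + (-201.06)(43.00) = 503264.72 cm³
x̄ = 478998.46 / 9879.80 = 48.48 cm
ȳ = 503264.72 / 9879.80 = 50.94 cm

x̄ = 48.48 cm, ȳ = 50.94 cm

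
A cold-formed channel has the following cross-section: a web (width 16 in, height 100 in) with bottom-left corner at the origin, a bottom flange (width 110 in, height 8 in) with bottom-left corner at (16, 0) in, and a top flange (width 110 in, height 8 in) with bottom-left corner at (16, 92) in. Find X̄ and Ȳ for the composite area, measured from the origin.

X̄ = 41.00 in, Ȳ = 50.00 in

web: A = 16 × 100 = 1600.00, centroid at (8.00, 50.00).
bottom flange: A = 110 × 8 = 880.00, centroid at (71.00, 4.00).
top flange: A = 110 × 8 = 880.00, centroid at (71.00, 96.00).
ΣA = 3360.00 in²
ΣAX̄ = (1600.00)(8.00) + (880.00)(71.00) + (880.00)(71.00) = 137760.00 in³
ΣAȲ = (1600.00)(50.00) + (880.00)(4.00) + (880.00)(96.00) = 168000.00 in³
X̄ = 137760.00 / 3360.00 = 41.00 in
Ȳ = 168000.00 / 3360.00 = 50.00 in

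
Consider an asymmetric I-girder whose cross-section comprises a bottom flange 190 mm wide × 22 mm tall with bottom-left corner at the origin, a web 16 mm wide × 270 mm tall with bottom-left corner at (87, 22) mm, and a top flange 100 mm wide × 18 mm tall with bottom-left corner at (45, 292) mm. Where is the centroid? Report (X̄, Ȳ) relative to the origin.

bottom flange: A = 190 × 22 = 4180.00, centroid at (95.00, 11.00).
web: A = 16 × 270 = 4320.00, centroid at (95.00, 157.00).
top flange: A = 100 × 18 = 1800.00, centroid at (95.00, 301.00).
ΣA = 10300.00 mm²
ΣAX̄ = (4180.00)(95.00) + (4320.00)(95.00) + (1800.00)(95.00) = 978500.00 mm³
ΣAȲ = (4180.00)(11.00) + (4320.00)(157.00) + (1800.00)(301.00) = 1266020.00 mm³
X̄ = 978500.00 / 10300.00 = 95.00 mm
Ȳ = 1266020.00 / 10300.00 = 122.91 mm

X̄ = 95.00 mm, Ȳ = 122.91 mm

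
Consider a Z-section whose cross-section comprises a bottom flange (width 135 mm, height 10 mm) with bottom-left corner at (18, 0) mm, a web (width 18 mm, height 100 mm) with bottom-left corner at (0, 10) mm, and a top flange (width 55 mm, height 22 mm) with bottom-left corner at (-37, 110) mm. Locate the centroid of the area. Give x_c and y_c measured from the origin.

bottom flange: A = 135 × 10 = 1350.00, centroid at (85.50, 5.00).
web: A = 18 × 100 = 1800.00, centroid at (9.00, 60.00).
top flange: A = 55 × 22 = 1210.00, centroid at (-9.50, 121.00).
ΣA = 4360.00 mm², ΣAx_c = 120130.00 mm³, ΣAy_c = 261160.00 mm³.
x_c = 120130.00/4360.00 = 27.55 mm; y_c = 261160.00/4360.00 = 59.90 mm.

x_c = 27.55 mm, y_c = 59.90 mm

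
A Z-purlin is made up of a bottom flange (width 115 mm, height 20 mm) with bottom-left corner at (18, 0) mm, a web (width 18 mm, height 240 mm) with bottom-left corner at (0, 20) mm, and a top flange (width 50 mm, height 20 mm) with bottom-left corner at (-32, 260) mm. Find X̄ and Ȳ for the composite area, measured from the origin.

X̄ = 26.97 mm, Ȳ = 117.82 mm

Part | A | x̄ᵢ | ȳᵢ | A·x̄ᵢ | A·ȳᵢ
bottom flange | 2300.00 | 75.50 | 10.00 | 173650.00 | 23000.00
web | 4320.00 | 9.00 | 140.00 | 38880.00 | 604800.00
top flange | 1000.00 | -7.00 | 270.00 | -7000.00 | 270000.00
Σ | 7620.00 |  |  | 205530.00 | 897800.00
X̄ = 205530.00 / 7620.00 = 26.97 mm
Ȳ = 897800.00 / 7620.00 = 117.82 mm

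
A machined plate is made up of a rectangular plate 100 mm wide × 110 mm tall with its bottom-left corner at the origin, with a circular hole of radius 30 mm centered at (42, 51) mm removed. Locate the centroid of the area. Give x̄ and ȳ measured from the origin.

Part | A | x̄ᵢ | ȳᵢ | A·x̄ᵢ | A·ȳᵢ
plate | 11000.00 | 50.00 | 55.00 | 550000.00 | 605000.00
hole | -2827.43 | 42.00 | 51.00 | -118752.20 | -144199.10
Σ | 8172.57 |  |  | 431247.80 | 460800.90
x̄ = 431247.80 / 8172.57 = 52.77 mm
ȳ = 460800.90 / 8172.57 = 56.38 mm

x̄ = 52.77 mm, ȳ = 56.38 mm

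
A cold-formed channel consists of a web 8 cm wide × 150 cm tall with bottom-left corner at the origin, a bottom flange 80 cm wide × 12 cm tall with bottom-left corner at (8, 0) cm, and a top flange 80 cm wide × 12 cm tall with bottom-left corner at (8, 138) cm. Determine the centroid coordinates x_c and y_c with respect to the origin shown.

x_c = 31.08 cm, y_c = 75.00 cm

Part | A | x̄ᵢ | ȳᵢ | A·x̄ᵢ | A·ȳᵢ
web | 1200.00 | 4.00 | 75.00 | 4800.00 | 90000.00
bottom flange | 960.00 | 48.00 | 6.00 | 46080.00 | 5760.00
top flange | 960.00 | 48.00 | 144.00 | 46080.00 | 138240.00
Σ | 3120.00 |  |  | 96960.00 | 234000.00
x_c = 96960.00 / 3120.00 = 31.08 cm
y_c = 234000.00 / 3120.00 = 75.00 cm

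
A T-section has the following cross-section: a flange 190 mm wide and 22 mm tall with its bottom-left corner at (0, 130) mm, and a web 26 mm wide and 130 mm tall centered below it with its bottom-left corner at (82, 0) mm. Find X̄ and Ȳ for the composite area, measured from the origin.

web: A = 26 × 130 = 3380.00, centroid at (95.00, 65.00).
flange: A = 190 × 22 = 4180.00, centroid at (95.00, 141.00).
ΣA = 7560.00 mm²
ΣAX̄ = (3380.00)(95.00) + (4180.00)(95.00) = 718200.00 mm³
ΣAȲ = (3380.00)(65.00) + (4180.00)(141.00) = 809080.00 mm³
X̄ = 718200.00 / 7560.00 = 95.00 mm
Ȳ = 809080.00 / 7560.00 = 107.02 mm

X̄ = 95.00 mm, Ȳ = 107.02 mm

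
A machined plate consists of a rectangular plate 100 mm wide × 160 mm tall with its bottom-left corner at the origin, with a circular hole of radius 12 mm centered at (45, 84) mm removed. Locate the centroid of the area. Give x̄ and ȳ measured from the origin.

plate: A = 100 × 160 = 16000.00, centroid at (50.00, 80.00).
hole: A = −π·12² = -452.39, centroid at (45.00, 84.00).
ΣA = 15547.61 mm², ΣAx̄ = 779642.48 mm³, ΣAȳ = 1241999.30 mm³.
x̄ = 779642.48/15547.61 = 50.15 mm; ȳ = 1241999.30/15547.61 = 79.88 mm.

x̄ = 50.15 mm, ȳ = 79.88 mm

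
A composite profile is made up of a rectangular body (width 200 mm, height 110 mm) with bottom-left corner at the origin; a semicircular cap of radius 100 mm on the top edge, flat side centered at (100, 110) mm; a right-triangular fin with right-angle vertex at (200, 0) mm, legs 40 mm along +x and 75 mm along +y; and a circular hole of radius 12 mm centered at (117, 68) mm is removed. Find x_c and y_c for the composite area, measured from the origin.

Part | A | x̄ᵢ | ȳᵢ | A·x̄ᵢ | A·ȳᵢ
rectangular body | 22000.00 | 100.00 | 55.00 | 2200000.00 | 1210000.00
semicircular top | 15707.96 | 100.00 | 152.44 | 1570796.33 | 2394542.63
triangular fin | 1500.00 | 213.33 | 25.00 | 320000.00 | 37500.00
hole | -452.39 | 117.00 | 68.00 | -52929.55 | -30762.48
Σ | 38755.57 |  |  | 4037866.77 | 3611280.15
x_c = 4037866.77 / 38755.57 = 104.19 mm
y_c = 3611280.15 / 38755.57 = 93.18 mm

x_c = 104.19 mm, y_c = 93.18 mm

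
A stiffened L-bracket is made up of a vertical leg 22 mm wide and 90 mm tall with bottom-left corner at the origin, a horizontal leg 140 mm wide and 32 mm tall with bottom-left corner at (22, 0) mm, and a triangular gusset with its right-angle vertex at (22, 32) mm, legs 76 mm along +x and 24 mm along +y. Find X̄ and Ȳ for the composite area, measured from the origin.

X̄ = 64.72 mm, Ȳ = 26.76 mm

vertical leg: A = 22 × 90 = 1980.00, centroid at (11.00, 45.00).
horizontal leg: A = 140 × 32 = 4480.00, centroid at (92.00, 16.00).
gusset: A = ½·76·24 = 912.00, centroid at (47.33, 40.00).
ΣA = 7372.00 mm², ΣAX̄ = 477108.00 mm³, ΣAȲ = 197260.00 mm³.
X̄ = 477108.00/7372.00 = 64.72 mm; Ȳ = 197260.00/7372.00 = 26.76 mm.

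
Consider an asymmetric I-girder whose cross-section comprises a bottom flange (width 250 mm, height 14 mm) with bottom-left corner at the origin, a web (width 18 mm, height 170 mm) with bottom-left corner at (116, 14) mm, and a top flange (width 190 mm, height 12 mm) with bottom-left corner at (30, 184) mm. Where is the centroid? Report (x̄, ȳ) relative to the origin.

Part | A | x̄ᵢ | ȳᵢ | A·x̄ᵢ | A·ȳᵢ
bottom flange | 3500.00 | 125.00 | 7.00 | 437500.00 | 24500.00
web | 3060.00 | 125.00 | 99.00 | 382500.00 | 302940.00
top flange | 2280.00 | 125.00 | 190.00 | 285000.00 | 433200.00
Σ | 8840.00 |  |  | 1105000.00 | 760640.00
x̄ = 1105000.00 / 8840.00 = 125.00 mm
ȳ = 760640.00 / 8840.00 = 86.05 mm

x̄ = 125.00 mm, ȳ = 86.05 mm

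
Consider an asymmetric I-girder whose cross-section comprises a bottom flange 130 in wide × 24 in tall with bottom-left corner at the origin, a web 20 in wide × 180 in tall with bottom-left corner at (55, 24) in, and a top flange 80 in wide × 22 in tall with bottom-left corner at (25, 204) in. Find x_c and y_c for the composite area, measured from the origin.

x_c = 65.00 in, y_c = 97.43 in

Part | A | x̄ᵢ | ȳᵢ | A·x̄ᵢ | A·ȳᵢ
bottom flange | 3120.00 | 65.00 | 12.00 | 202800.00 | 37440.00
web | 3600.00 | 65.00 | 114.00 | 234000.00 | 410400.00
top flange | 1760.00 | 65.00 | 215.00 | 114400.00 | 378400.00
Σ | 8480.00 |  |  | 551200.00 | 826240.00
x_c = 551200.00 / 8480.00 = 65.00 in
y_c = 826240.00 / 8480.00 = 97.43 in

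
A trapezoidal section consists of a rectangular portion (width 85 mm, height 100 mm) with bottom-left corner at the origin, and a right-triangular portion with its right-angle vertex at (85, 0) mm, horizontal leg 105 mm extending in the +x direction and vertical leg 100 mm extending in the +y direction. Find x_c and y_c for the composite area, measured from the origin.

x_c = 72.09 mm, y_c = 43.64 mm

Part | A | x̄ᵢ | ȳᵢ | A·x̄ᵢ | A·ȳᵢ
rectangular portion | 8500.00 | 42.50 | 50.00 | 361250.00 | 425000.00
triangular portion | 5250.00 | 120.00 | 33.33 | 630000.00 | 175000.00
Σ | 13750.00 |  |  | 991250.00 | 600000.00
x_c = 991250.00 / 13750.00 = 72.09 mm
y_c = 600000.00 / 13750.00 = 43.64 mm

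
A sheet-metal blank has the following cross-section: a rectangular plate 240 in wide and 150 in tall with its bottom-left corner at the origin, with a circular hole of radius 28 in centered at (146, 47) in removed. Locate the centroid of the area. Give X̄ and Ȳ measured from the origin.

X̄ = 118.09 in, Ȳ = 77.06 in

plate: A = 240 × 150 = 36000.00, centroid at (120.00, 75.00).
hole: A = −π·28² = -2463.01, centroid at (146.00, 47.00).
ΣA = 33536.99 in², ΣAX̄ = 3960400.74 in³, ΣAȲ = 2584238.59 in³.
X̄ = 3960400.74/33536.99 = 118.09 in; Ȳ = 2584238.59/33536.99 = 77.06 in.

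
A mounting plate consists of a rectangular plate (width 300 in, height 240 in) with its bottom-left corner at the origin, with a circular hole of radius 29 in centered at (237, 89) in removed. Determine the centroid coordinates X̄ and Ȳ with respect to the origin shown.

X̄ = 146.69 in, Ȳ = 121.18 in

plate: A = 300 × 240 = 72000.00, centroid at (150.00, 120.00).
hole: A = −π·29² = -2642.08, centroid at (237.00, 89.00).
ΣA = 69357.92 in²
ΣAX̄ = (72000.00)(150.00) + (-2642.08)(237.00) = 10173827.18 in³
ΣAȲ = (72000.00)(120.00) + (-2642.08)(89.00) = 8404854.93 in³
X̄ = 10173827.18 / 69357.92 = 146.69 in
Ȳ = 8404854.93 / 69357.92 = 121.18 in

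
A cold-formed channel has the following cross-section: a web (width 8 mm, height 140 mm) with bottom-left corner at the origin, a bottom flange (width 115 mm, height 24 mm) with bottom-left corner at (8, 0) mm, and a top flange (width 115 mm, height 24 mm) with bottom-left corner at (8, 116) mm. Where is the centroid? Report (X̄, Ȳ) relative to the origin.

X̄ = 55.13 mm, Ȳ = 70.00 mm

Part | A | x̄ᵢ | ȳᵢ | A·x̄ᵢ | A·ȳᵢ
web | 1120.00 | 4.00 | 70.00 | 4480.00 | 78400.00
bottom flange | 2760.00 | 65.50 | 12.00 | 180780.00 | 33120.00
top flange | 2760.00 | 65.50 | 128.00 | 180780.00 | 353280.00
Σ | 6640.00 |  |  | 366040.00 | 464800.00
X̄ = 366040.00 / 6640.00 = 55.13 mm
Ȳ = 464800.00 / 6640.00 = 70.00 mm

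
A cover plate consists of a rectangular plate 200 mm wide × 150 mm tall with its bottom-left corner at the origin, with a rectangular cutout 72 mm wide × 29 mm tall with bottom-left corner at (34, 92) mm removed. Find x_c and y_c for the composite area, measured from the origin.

plate: A = 200 × 150 = 30000.00, centroid at (100.00, 75.00).
hole: A = −(72 × 29) = -2088.00, centroid at (70.00, 106.50).
ΣA = 27912.00 mm², ΣAx_c = 2853840.00 mm³, ΣAy_c = 2027628.00 mm³.
x_c = 2853840.00/27912.00 = 102.24 mm; y_c = 2027628.00/27912.00 = 72.64 mm.

x_c = 102.24 mm, y_c = 72.64 mm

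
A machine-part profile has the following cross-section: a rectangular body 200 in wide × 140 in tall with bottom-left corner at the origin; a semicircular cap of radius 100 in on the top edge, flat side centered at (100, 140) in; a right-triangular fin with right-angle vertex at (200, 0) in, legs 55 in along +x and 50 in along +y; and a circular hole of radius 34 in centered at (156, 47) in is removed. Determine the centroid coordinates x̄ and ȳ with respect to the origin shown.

Part | A | x̄ᵢ | ȳᵢ | A·x̄ᵢ | A·ȳᵢ
rectangular body | 28000.00 | 100.00 | 70.00 | 2800000.00 | 1960000.00
semicircular top | 15707.96 | 100.00 | 182.44 | 1570796.33 | 2865781.52
triangular fin | 1375.00 | 218.33 | 16.67 | 300208.33 | 22916.67
hole | -3631.68 | 156.00 | 47.00 | -566542.25 | -170689.01
Σ | 41451.28 |  |  | 4104462.41 | 4678009.18
x̄ = 4104462.41 / 41451.28 = 99.02 in
ȳ = 4678009.18 / 41451.28 = 112.86 in

x̄ = 99.02 in, ȳ = 112.86 in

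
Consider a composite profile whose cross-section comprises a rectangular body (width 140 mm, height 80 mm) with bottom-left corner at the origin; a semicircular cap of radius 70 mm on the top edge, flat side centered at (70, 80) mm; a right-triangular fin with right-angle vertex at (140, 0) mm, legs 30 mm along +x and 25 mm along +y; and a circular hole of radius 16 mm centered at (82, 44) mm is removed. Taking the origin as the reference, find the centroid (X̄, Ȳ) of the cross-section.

rectangular body: A = 140 × 80 = 11200.00, centroid at (70.00, 40.00).
semicircular top: A = ½π·70² = 7696.90, centroid at (70.00, 109.71).
triangular fin: A = ½·30·25 = 375.00, centroid at (150.00, 8.33).
hole: A = −π·16² = -804.25, centroid at (82.00, 44.00).
ΣA = 18467.65 mm²
ΣAX̄ = (11200.00)(70.00) + (7696.90)(70.00) + (375.00)(150.00) + (-804.25)(82.00) = 1313084.83 mm³
ΣAȲ = (11200.00)(40.00) + (7696.90)(109.71) + (375.00)(8.33) + (-804.25)(44.00) = 1260156.93 mm³
X̄ = 1313084.83 / 18467.65 = 71.10 mm
Ȳ = 1260156.93 / 18467.65 = 68.24 mm

X̄ = 71.10 mm, Ȳ = 68.24 mm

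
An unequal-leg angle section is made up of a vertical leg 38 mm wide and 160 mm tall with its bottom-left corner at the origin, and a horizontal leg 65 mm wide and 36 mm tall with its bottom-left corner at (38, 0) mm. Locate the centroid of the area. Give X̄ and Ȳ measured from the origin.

X̄ = 33.31 mm, Ȳ = 62.77 mm

vertical leg: A = 38 × 160 = 6080.00, centroid at (19.00, 80.00).
horizontal leg: A = 65 × 36 = 2340.00, centroid at (70.50, 18.00).
ΣA = 8420.00 mm²
ΣAX̄ = (6080.00)(19.00) + (2340.00)(70.50) = 280490.00 mm³
ΣAȲ = (6080.00)(80.00) + (2340.00)(18.00) = 528520.00 mm³
X̄ = 280490.00 / 8420.00 = 33.31 mm
Ȳ = 528520.00 / 8420.00 = 62.77 mm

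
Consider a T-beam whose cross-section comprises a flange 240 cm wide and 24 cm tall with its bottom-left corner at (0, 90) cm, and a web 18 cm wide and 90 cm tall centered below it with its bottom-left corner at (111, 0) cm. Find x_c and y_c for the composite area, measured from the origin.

x_c = 120.00 cm, y_c = 89.49 cm

web: A = 18 × 90 = 1620.00, centroid at (120.00, 45.00).
flange: A = 240 × 24 = 5760.00, centroid at (120.00, 102.00).
ΣA = 7380.00 cm²
ΣAx_c = (1620.00)(120.00) + (5760.00)(120.00) = 885600.00 cm³
ΣAy_c = (1620.00)(45.00) + (5760.00)(102.00) = 660420.00 cm³
x_c = 885600.00 / 7380.00 = 120.00 cm
y_c = 660420.00 / 7380.00 = 89.49 cm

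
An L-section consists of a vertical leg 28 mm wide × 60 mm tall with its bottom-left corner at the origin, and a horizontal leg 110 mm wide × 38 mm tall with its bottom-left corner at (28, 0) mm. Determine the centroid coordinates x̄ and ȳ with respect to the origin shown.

x̄ = 63.22 mm, ȳ = 22.15 mm

vertical leg: A = 28 × 60 = 1680.00, centroid at (14.00, 30.00).
horizontal leg: A = 110 × 38 = 4180.00, centroid at (83.00, 19.00).
ΣA = 5860.00 mm², ΣAx̄ = 370460.00 mm³, ΣAȳ = 129820.00 mm³.
x̄ = 370460.00/5860.00 = 63.22 mm; ȳ = 129820.00/5860.00 = 22.15 mm.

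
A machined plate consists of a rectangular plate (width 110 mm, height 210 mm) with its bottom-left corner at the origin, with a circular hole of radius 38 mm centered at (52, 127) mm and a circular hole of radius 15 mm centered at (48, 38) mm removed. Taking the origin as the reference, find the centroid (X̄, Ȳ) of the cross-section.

X̄ = 56.04 mm, Ȳ = 102.06 mm

plate: A = 110 × 210 = 23100.00, centroid at (55.00, 105.00).
hole 1: A = −π·38² = -4536.46, centroid at (52.00, 127.00).
hole 2: A = −π·15² = -706.86, centroid at (48.00, 38.00).
ΣA = 17856.68 mm²
ΣAX̄ = (23100.00)(55.00) + (-4536.46)(52.00) + (-706.86)(48.00) = 1000674.89 mm³
ΣAȲ = (23100.00)(105.00) + (-4536.46)(127.00) + (-706.86)(38.00) = 1822508.99 mm³
X̄ = 1000674.89 / 17856.68 = 56.04 mm
Ȳ = 1822508.99 / 17856.68 = 102.06 mm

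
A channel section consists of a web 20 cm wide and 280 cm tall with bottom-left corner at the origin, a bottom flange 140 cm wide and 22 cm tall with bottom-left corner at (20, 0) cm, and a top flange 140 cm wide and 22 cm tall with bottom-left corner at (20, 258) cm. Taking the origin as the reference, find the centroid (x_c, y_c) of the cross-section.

x_c = 51.90 cm, y_c = 140.00 cm

Part | A | x̄ᵢ | ȳᵢ | A·x̄ᵢ | A·ȳᵢ
web | 5600.00 | 10.00 | 140.00 | 56000.00 | 784000.00
bottom flange | 3080.00 | 90.00 | 11.00 | 277200.00 | 33880.00
top flange | 3080.00 | 90.00 | 269.00 | 277200.00 | 828520.00
Σ | 11760.00 |  |  | 610400.00 | 1646400.00
x_c = 610400.00 / 11760.00 = 51.90 cm
y_c = 1646400.00 / 11760.00 = 140.00 cm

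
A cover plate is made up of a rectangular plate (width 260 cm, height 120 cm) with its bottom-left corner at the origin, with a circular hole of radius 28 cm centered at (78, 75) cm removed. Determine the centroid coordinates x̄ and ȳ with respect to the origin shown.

plate: A = 260 × 120 = 31200.00, centroid at (130.00, 60.00).
hole: A = −π·28² = -2463.01, centroid at (78.00, 75.00).
ΣA = 28736.99 cm²
ΣAx̄ = (31200.00)(130.00) + (-2463.01)(78.00) = 3863885.33 cm³
ΣAȳ = (31200.00)(60.00) + (-2463.01)(75.00) = 1687274.35 cm³
x̄ = 3863885.33 / 28736.99 = 134.46 cm
ȳ = 1687274.35 / 28736.99 = 58.71 cm

x̄ = 134.46 cm, ȳ = 58.71 cm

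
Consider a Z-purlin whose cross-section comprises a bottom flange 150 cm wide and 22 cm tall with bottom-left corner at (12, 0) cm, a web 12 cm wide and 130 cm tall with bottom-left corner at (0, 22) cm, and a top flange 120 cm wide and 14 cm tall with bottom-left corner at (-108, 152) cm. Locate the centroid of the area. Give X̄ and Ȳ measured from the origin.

X̄ = 33.00 cm, Ȳ = 67.15 cm

Part | A | x̄ᵢ | ȳᵢ | A·x̄ᵢ | A·ȳᵢ
bottom flange | 3300.00 | 87.00 | 11.00 | 287100.00 | 36300.00
web | 1560.00 | 6.00 | 87.00 | 9360.00 | 135720.00
top flange | 1680.00 | -48.00 | 159.00 | -80640.00 | 267120.00
Σ | 6540.00 |  |  | 215820.00 | 439140.00
X̄ = 215820.00 / 6540.00 = 33.00 cm
Ȳ = 439140.00 / 6540.00 = 67.15 cm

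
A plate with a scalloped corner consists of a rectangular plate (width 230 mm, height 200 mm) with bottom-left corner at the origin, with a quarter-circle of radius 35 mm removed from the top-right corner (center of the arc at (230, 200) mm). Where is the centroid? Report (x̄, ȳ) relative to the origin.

plate: A = 230 × 200 = 46000.00, centroid at (115.00, 100.00).
removed quarter-circle: A = −¼π·35² = -962.11, centroid at (215.15, 185.15).
ΣA = 45037.89 mm²
ΣAx̄ = (46000.00)(115.00) + (-962.11)(215.15) = 5083005.73 mm³
ΣAȳ = (46000.00)(100.00) + (-962.11)(185.15) = 4421869.12 mm³
x̄ = 5083005.73 / 45037.89 = 112.86 mm
ȳ = 4421869.12 / 45037.89 = 98.18 mm

x̄ = 112.86 mm, ȳ = 98.18 mm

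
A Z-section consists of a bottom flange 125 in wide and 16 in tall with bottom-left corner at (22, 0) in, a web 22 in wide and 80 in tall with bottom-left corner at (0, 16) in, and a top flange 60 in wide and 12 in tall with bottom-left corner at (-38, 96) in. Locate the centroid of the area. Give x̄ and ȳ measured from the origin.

bottom flange: A = 125 × 16 = 2000.00, centroid at (84.50, 8.00).
web: A = 22 × 80 = 1760.00, centroid at (11.00, 56.00).
top flange: A = 60 × 12 = 720.00, centroid at (-8.00, 102.00).
ΣA = 4480.00 in², ΣAx̄ = 182600.00 in³, ΣAȳ = 188000.00 in³.
x̄ = 182600.00/4480.00 = 40.76 in; ȳ = 188000.00/4480.00 = 41.96 in.

x̄ = 40.76 in, ȳ = 41.96 in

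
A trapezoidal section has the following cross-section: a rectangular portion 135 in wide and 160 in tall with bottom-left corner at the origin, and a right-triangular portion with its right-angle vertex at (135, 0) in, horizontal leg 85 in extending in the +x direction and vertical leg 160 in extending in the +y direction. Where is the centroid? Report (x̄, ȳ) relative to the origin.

x̄ = 90.45 in, ȳ = 73.62 in

rectangular portion: A = 135 × 160 = 21600.00, centroid at (67.50, 80.00).
triangular portion: A = ½·85·160 = 6800.00, centroid at (163.33, 53.33).
ΣA = 28400.00 in²
ΣAx̄ = (21600.00)(67.50) + (6800.00)(163.33) = 2568666.67 in³
ΣAȳ = (21600.00)(80.00) + (6800.00)(53.33) = 2090666.67 in³
x̄ = 2568666.67 / 28400.00 = 90.45 in
ȳ = 2090666.67 / 28400.00 = 73.62 in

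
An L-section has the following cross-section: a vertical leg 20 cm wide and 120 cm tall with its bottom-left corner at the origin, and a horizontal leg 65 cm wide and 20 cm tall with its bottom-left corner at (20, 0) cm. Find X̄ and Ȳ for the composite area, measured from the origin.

vertical leg: A = 20 × 120 = 2400.00, centroid at (10.00, 60.00).
horizontal leg: A = 65 × 20 = 1300.00, centroid at (52.50, 10.00).
ΣA = 3700.00 cm², ΣAX̄ = 92250.00 cm³, ΣAȲ = 157000.00 cm³.
X̄ = 92250.00/3700.00 = 24.93 cm; Ȳ = 157000.00/3700.00 = 42.43 cm.

X̄ = 24.93 cm, Ȳ = 42.43 cm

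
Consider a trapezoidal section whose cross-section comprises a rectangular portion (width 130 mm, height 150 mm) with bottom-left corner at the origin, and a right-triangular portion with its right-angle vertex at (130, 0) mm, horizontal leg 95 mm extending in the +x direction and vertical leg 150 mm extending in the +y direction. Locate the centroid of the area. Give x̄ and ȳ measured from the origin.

rectangular portion: A = 130 × 150 = 19500.00, centroid at (65.00, 75.00).
triangular portion: A = ½·95·150 = 7125.00, centroid at (161.67, 50.00).
ΣA = 26625.00 mm²
ΣAx̄ = (19500.00)(65.00) + (7125.00)(161.67) = 2419375.00 mm³
ΣAȳ = (19500.00)(75.00) + (7125.00)(50.00) = 1818750.00 mm³
x̄ = 2419375.00 / 26625.00 = 90.87 mm
ȳ = 1818750.00 / 26625.00 = 68.31 mm

x̄ = 90.87 mm, ȳ = 68.31 mm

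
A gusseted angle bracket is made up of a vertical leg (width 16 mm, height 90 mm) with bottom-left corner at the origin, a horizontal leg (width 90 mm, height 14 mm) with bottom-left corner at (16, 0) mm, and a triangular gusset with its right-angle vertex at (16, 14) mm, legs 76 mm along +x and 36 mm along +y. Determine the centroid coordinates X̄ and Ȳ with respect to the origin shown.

X̄ = 35.63 mm, Ȳ = 26.84 mm

vertical leg: A = 16 × 90 = 1440.00, centroid at (8.00, 45.00).
horizontal leg: A = 90 × 14 = 1260.00, centroid at (61.00, 7.00).
gusset: A = ½·76·36 = 1368.00, centroid at (41.33, 26.00).
ΣA = 4068.00 mm², ΣAX̄ = 144924.00 mm³, ΣAȲ = 109188.00 mm³.
X̄ = 144924.00/4068.00 = 35.63 mm; Ȳ = 109188.00/4068.00 = 26.84 mm.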